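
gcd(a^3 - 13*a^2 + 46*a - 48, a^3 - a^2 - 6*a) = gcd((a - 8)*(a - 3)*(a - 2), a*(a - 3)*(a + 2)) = a - 3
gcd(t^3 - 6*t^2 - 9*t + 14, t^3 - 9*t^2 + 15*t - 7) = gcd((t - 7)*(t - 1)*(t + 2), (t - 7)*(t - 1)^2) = t^2 - 8*t + 7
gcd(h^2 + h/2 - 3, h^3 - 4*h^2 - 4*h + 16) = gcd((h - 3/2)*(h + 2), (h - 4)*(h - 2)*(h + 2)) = h + 2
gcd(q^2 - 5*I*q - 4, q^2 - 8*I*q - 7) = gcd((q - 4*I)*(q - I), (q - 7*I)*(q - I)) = q - I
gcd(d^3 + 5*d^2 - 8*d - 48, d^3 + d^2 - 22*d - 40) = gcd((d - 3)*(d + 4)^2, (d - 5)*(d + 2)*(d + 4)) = d + 4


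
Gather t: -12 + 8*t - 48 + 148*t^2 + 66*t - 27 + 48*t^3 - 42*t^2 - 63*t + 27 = 48*t^3 + 106*t^2 + 11*t - 60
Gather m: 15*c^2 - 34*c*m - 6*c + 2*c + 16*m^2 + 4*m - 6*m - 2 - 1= 15*c^2 - 4*c + 16*m^2 + m*(-34*c - 2) - 3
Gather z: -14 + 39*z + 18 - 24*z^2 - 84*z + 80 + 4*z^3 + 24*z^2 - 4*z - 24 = 4*z^3 - 49*z + 60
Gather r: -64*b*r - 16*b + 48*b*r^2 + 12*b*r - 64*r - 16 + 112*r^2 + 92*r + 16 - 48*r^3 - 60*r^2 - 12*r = -16*b - 48*r^3 + r^2*(48*b + 52) + r*(16 - 52*b)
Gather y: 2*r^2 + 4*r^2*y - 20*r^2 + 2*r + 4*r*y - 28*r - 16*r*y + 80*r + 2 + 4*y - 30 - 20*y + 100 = -18*r^2 + 54*r + y*(4*r^2 - 12*r - 16) + 72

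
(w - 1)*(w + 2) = w^2 + w - 2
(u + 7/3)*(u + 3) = u^2 + 16*u/3 + 7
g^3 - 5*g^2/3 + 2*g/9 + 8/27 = (g - 4/3)*(g - 2/3)*(g + 1/3)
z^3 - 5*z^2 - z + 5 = (z - 5)*(z - 1)*(z + 1)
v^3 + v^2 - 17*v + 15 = (v - 3)*(v - 1)*(v + 5)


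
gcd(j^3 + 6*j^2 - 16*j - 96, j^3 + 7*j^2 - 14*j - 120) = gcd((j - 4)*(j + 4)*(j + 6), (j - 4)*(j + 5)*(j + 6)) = j^2 + 2*j - 24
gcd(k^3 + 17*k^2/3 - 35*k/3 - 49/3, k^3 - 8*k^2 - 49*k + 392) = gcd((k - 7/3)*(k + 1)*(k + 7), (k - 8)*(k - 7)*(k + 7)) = k + 7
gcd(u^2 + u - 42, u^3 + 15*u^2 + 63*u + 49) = u + 7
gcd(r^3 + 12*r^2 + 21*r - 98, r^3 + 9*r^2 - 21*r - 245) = r^2 + 14*r + 49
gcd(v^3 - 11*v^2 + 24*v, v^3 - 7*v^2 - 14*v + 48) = v - 8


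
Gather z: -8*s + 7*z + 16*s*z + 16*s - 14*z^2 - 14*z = 8*s - 14*z^2 + z*(16*s - 7)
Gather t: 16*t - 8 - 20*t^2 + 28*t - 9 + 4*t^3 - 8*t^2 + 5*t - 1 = 4*t^3 - 28*t^2 + 49*t - 18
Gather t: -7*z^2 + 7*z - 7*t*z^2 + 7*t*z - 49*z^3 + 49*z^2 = t*(-7*z^2 + 7*z) - 49*z^3 + 42*z^2 + 7*z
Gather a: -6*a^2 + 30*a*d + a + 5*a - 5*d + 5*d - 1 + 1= -6*a^2 + a*(30*d + 6)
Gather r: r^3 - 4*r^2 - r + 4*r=r^3 - 4*r^2 + 3*r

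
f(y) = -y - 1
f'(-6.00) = -1.00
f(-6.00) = 5.00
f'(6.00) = -1.00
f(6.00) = -7.00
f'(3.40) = -1.00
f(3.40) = -4.40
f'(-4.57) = -1.00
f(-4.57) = 3.57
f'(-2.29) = -1.00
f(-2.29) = 1.29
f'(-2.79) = -1.00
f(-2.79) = 1.79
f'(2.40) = -1.00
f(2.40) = -3.40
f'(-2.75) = -1.00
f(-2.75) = 1.75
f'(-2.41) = -1.00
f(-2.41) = 1.41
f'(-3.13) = -1.00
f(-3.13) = 2.13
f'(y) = -1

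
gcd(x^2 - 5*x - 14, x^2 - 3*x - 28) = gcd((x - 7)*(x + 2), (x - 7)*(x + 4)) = x - 7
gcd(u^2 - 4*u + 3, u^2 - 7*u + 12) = u - 3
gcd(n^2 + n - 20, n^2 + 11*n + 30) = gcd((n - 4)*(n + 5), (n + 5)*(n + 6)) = n + 5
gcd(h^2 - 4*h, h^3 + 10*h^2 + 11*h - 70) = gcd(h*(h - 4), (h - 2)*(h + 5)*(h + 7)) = 1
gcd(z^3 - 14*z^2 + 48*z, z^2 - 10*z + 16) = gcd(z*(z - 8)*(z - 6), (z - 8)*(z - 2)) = z - 8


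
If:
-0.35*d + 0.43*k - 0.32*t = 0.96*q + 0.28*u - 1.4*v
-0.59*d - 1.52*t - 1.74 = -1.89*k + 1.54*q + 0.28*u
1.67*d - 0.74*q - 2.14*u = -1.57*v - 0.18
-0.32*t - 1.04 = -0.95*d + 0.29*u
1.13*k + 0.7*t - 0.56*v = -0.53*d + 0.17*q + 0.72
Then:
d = 1.11332776917257 - 0.32605049075775*v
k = 1.4068045716427*v + 0.621679750235918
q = 2.52588465851102*v - 0.135423209780691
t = -0.61068859129682*v - 0.850833972986814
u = 0.999752593343884 - 0.394233162085793*v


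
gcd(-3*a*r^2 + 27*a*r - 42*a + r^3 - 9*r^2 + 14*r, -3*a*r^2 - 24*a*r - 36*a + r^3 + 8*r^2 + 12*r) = -3*a + r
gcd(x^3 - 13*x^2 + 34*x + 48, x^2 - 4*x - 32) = x - 8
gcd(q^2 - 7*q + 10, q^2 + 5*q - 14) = q - 2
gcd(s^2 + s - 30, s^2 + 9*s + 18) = s + 6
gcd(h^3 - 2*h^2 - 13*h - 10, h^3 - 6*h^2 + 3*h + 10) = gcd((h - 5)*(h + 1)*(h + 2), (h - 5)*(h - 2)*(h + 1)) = h^2 - 4*h - 5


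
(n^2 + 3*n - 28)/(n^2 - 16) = (n + 7)/(n + 4)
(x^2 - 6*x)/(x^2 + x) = (x - 6)/(x + 1)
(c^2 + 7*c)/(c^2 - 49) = c/(c - 7)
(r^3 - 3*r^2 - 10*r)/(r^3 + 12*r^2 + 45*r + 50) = r*(r - 5)/(r^2 + 10*r + 25)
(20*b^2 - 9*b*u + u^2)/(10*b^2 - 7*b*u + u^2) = (-4*b + u)/(-2*b + u)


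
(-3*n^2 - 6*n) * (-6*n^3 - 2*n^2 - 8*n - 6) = 18*n^5 + 42*n^4 + 36*n^3 + 66*n^2 + 36*n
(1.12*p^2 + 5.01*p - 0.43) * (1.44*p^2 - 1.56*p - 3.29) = 1.6128*p^4 + 5.4672*p^3 - 12.1196*p^2 - 15.8121*p + 1.4147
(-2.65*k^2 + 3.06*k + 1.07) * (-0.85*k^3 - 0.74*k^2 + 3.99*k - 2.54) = 2.2525*k^5 - 0.64*k^4 - 13.7474*k^3 + 18.1486*k^2 - 3.5031*k - 2.7178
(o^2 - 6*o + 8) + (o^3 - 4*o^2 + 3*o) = o^3 - 3*o^2 - 3*o + 8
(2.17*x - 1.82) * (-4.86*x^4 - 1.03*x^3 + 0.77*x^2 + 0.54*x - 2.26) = -10.5462*x^5 + 6.6101*x^4 + 3.5455*x^3 - 0.2296*x^2 - 5.887*x + 4.1132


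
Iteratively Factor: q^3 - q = (q + 1)*(q^2 - q) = q*(q + 1)*(q - 1)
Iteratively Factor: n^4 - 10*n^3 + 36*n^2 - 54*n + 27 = (n - 3)*(n^3 - 7*n^2 + 15*n - 9) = (n - 3)^2*(n^2 - 4*n + 3) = (n - 3)^2*(n - 1)*(n - 3)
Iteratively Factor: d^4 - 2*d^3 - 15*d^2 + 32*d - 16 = (d - 4)*(d^3 + 2*d^2 - 7*d + 4) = (d - 4)*(d - 1)*(d^2 + 3*d - 4) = (d - 4)*(d - 1)^2*(d + 4)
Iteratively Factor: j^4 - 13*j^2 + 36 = (j - 3)*(j^3 + 3*j^2 - 4*j - 12) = (j - 3)*(j + 3)*(j^2 - 4) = (j - 3)*(j - 2)*(j + 3)*(j + 2)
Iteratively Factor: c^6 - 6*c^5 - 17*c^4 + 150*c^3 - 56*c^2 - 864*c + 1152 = (c - 3)*(c^5 - 3*c^4 - 26*c^3 + 72*c^2 + 160*c - 384) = (c - 4)*(c - 3)*(c^4 + c^3 - 22*c^2 - 16*c + 96) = (c - 4)*(c - 3)*(c + 3)*(c^3 - 2*c^2 - 16*c + 32) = (c - 4)^2*(c - 3)*(c + 3)*(c^2 + 2*c - 8) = (c - 4)^2*(c - 3)*(c + 3)*(c + 4)*(c - 2)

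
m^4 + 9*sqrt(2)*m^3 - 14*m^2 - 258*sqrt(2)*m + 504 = (m - 3*sqrt(2))*(m - sqrt(2))*(m + 6*sqrt(2))*(m + 7*sqrt(2))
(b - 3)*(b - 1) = b^2 - 4*b + 3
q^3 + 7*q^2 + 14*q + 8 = (q + 1)*(q + 2)*(q + 4)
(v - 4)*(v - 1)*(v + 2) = v^3 - 3*v^2 - 6*v + 8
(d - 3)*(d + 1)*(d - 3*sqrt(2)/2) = d^3 - 3*sqrt(2)*d^2/2 - 2*d^2 - 3*d + 3*sqrt(2)*d + 9*sqrt(2)/2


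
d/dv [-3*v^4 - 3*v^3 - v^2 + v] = -12*v^3 - 9*v^2 - 2*v + 1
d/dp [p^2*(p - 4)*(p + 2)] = 2*p*(2*p^2 - 3*p - 8)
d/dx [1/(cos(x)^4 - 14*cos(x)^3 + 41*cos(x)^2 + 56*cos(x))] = 2*(2*cos(x)^3 - 21*cos(x)^2 + 41*cos(x) + 28)*sin(x)/((cos(x)^3 - 14*cos(x)^2 + 41*cos(x) + 56)^2*cos(x)^2)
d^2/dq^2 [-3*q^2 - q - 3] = -6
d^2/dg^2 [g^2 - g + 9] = 2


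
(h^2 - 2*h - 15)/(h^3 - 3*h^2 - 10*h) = (h + 3)/(h*(h + 2))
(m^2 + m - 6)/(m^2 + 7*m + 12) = (m - 2)/(m + 4)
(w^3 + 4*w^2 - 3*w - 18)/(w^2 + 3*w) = w + 1 - 6/w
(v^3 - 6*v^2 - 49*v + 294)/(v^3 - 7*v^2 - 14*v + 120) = (v^2 - 49)/(v^2 - v - 20)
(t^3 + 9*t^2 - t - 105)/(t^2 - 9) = (t^2 + 12*t + 35)/(t + 3)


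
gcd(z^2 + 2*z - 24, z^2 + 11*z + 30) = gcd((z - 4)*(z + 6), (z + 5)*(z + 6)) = z + 6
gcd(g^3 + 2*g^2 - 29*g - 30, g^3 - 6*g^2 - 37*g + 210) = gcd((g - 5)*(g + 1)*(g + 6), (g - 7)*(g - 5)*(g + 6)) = g^2 + g - 30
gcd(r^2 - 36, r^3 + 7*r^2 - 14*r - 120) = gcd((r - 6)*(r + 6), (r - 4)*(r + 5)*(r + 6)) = r + 6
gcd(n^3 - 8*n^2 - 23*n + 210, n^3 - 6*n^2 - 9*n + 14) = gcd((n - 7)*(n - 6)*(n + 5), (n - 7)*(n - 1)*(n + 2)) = n - 7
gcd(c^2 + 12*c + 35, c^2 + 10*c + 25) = c + 5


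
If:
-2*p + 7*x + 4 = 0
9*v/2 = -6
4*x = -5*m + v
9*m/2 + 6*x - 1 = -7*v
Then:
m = -37/9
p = 1355/72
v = -4/3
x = 173/36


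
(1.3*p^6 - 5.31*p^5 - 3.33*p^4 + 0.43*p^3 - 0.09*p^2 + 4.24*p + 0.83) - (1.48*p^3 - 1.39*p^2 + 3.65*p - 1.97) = 1.3*p^6 - 5.31*p^5 - 3.33*p^4 - 1.05*p^3 + 1.3*p^2 + 0.59*p + 2.8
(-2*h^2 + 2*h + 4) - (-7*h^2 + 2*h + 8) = 5*h^2 - 4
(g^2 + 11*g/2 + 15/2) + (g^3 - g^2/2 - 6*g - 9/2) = g^3 + g^2/2 - g/2 + 3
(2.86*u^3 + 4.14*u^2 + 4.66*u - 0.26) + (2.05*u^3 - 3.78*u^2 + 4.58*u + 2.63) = 4.91*u^3 + 0.36*u^2 + 9.24*u + 2.37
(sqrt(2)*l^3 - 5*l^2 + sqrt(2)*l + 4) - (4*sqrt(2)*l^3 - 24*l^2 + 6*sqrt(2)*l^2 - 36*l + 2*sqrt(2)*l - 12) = -3*sqrt(2)*l^3 - 6*sqrt(2)*l^2 + 19*l^2 - sqrt(2)*l + 36*l + 16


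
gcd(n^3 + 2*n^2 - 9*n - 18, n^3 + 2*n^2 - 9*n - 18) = n^3 + 2*n^2 - 9*n - 18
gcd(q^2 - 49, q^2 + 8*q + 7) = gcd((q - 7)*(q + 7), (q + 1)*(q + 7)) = q + 7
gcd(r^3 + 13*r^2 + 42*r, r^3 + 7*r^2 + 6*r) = r^2 + 6*r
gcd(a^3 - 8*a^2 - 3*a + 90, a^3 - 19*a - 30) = a^2 - 2*a - 15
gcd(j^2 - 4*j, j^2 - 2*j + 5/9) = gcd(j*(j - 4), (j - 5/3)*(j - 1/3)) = 1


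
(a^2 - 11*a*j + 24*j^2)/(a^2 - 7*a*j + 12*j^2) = (a - 8*j)/(a - 4*j)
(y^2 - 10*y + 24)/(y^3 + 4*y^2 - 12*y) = (y^2 - 10*y + 24)/(y*(y^2 + 4*y - 12))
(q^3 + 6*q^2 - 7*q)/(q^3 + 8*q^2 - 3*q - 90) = q*(q^2 + 6*q - 7)/(q^3 + 8*q^2 - 3*q - 90)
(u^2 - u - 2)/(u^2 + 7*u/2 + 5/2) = 2*(u - 2)/(2*u + 5)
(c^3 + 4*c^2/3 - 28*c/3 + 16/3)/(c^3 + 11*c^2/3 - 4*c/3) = (3*c^2 - 8*c + 4)/(c*(3*c - 1))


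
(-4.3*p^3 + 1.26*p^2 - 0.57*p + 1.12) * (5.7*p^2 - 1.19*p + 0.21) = -24.51*p^5 + 12.299*p^4 - 5.6514*p^3 + 7.3269*p^2 - 1.4525*p + 0.2352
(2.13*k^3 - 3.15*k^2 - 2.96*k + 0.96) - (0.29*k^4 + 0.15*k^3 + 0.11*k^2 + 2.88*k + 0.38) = -0.29*k^4 + 1.98*k^3 - 3.26*k^2 - 5.84*k + 0.58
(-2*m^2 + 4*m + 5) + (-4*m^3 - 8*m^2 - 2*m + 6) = -4*m^3 - 10*m^2 + 2*m + 11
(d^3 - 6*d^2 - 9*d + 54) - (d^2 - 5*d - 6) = d^3 - 7*d^2 - 4*d + 60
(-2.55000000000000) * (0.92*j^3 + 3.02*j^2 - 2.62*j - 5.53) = -2.346*j^3 - 7.701*j^2 + 6.681*j + 14.1015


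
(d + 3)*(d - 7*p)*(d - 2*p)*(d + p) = d^4 - 8*d^3*p + 3*d^3 + 5*d^2*p^2 - 24*d^2*p + 14*d*p^3 + 15*d*p^2 + 42*p^3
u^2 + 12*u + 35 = (u + 5)*(u + 7)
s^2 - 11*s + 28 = (s - 7)*(s - 4)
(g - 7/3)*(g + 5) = g^2 + 8*g/3 - 35/3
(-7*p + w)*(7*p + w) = -49*p^2 + w^2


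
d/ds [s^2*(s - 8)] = s*(3*s - 16)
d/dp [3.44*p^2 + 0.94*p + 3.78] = 6.88*p + 0.94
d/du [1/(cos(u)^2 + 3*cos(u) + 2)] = (2*cos(u) + 3)*sin(u)/(cos(u)^2 + 3*cos(u) + 2)^2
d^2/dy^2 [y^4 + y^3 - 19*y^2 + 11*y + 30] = 12*y^2 + 6*y - 38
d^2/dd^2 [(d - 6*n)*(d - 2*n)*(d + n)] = 6*d - 14*n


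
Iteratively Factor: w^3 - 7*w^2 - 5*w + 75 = (w - 5)*(w^2 - 2*w - 15) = (w - 5)^2*(w + 3)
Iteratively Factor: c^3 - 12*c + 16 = (c - 2)*(c^2 + 2*c - 8) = (c - 2)*(c + 4)*(c - 2)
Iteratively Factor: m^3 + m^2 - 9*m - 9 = (m - 3)*(m^2 + 4*m + 3) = (m - 3)*(m + 1)*(m + 3)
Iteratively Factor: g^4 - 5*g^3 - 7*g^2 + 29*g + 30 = (g + 1)*(g^3 - 6*g^2 - g + 30) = (g - 3)*(g + 1)*(g^2 - 3*g - 10) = (g - 3)*(g + 1)*(g + 2)*(g - 5)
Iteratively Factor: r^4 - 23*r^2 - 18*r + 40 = (r - 5)*(r^3 + 5*r^2 + 2*r - 8) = (r - 5)*(r + 2)*(r^2 + 3*r - 4) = (r - 5)*(r + 2)*(r + 4)*(r - 1)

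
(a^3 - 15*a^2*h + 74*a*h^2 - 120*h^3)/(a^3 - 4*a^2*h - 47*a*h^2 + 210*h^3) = (a - 4*h)/(a + 7*h)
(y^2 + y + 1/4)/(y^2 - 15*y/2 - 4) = (y + 1/2)/(y - 8)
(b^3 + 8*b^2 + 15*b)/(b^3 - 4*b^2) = (b^2 + 8*b + 15)/(b*(b - 4))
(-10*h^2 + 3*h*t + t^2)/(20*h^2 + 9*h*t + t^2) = (-2*h + t)/(4*h + t)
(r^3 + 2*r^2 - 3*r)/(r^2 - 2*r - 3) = r*(-r^2 - 2*r + 3)/(-r^2 + 2*r + 3)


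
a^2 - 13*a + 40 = (a - 8)*(a - 5)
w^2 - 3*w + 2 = (w - 2)*(w - 1)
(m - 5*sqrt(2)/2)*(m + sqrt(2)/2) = m^2 - 2*sqrt(2)*m - 5/2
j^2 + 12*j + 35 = (j + 5)*(j + 7)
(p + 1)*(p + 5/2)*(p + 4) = p^3 + 15*p^2/2 + 33*p/2 + 10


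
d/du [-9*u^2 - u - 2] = -18*u - 1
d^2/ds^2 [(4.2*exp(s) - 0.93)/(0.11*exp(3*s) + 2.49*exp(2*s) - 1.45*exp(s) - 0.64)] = (0.20328*exp(6*s) + 3.349863*exp(5*s) + 25.9180229999999*exp(4*s) - 3.75976199999999*exp(3*s) + 49.642767*exp(2*s) - 11.781117*exp(s) + 2.58336)*exp(s)/(0.001331*exp(9*s) + 0.090387*exp(8*s) + 1.993398*exp(7*s) + 13.032087*exp(6*s) - 27.328386*exp(5*s) + 4.413963*exp(4*s) + 10.950863*exp(3*s) - 0.977087999999999*exp(2*s) - 1.78176*exp(s) - 0.262144)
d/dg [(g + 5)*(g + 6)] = 2*g + 11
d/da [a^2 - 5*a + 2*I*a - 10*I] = 2*a - 5 + 2*I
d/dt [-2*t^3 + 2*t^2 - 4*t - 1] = -6*t^2 + 4*t - 4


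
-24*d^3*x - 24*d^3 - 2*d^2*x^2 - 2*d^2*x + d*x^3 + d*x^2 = (-6*d + x)*(4*d + x)*(d*x + d)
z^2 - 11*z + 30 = (z - 6)*(z - 5)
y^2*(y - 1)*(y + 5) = y^4 + 4*y^3 - 5*y^2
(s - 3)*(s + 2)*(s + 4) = s^3 + 3*s^2 - 10*s - 24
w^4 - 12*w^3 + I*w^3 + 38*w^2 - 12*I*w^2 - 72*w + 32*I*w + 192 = (w - 8)*(w - 4)*(w - 2*I)*(w + 3*I)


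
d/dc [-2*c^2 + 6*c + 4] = 6 - 4*c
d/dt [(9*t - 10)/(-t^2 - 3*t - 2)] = (9*t^2 - 20*t - 48)/(t^4 + 6*t^3 + 13*t^2 + 12*t + 4)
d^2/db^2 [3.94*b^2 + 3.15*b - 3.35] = 7.88000000000000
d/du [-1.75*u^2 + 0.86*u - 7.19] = 0.86 - 3.5*u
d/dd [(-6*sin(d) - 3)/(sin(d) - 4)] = 27*cos(d)/(sin(d) - 4)^2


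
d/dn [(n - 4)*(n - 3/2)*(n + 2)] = 3*n^2 - 7*n - 5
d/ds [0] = 0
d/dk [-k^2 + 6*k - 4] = 6 - 2*k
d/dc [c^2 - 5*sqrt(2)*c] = 2*c - 5*sqrt(2)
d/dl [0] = 0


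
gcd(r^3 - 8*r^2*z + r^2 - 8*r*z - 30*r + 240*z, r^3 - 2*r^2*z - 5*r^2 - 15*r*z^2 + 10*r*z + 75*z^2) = r - 5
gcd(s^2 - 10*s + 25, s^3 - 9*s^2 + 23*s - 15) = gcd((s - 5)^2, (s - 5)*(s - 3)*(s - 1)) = s - 5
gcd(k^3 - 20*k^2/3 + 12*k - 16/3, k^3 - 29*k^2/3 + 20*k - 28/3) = k^2 - 8*k/3 + 4/3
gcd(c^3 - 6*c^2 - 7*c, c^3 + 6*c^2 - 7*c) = c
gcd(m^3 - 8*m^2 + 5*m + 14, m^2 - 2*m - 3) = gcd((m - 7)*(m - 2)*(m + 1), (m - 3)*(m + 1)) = m + 1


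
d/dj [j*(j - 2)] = 2*j - 2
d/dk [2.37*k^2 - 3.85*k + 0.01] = 4.74*k - 3.85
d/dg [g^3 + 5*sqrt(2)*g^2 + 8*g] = 3*g^2 + 10*sqrt(2)*g + 8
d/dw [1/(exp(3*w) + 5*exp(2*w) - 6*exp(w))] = (-3*exp(2*w) - 10*exp(w) + 6)*exp(-w)/(exp(2*w) + 5*exp(w) - 6)^2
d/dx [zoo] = 0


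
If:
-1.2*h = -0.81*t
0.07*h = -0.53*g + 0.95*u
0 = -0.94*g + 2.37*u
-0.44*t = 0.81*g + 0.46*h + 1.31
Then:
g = 0.81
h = -1.77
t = -2.62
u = 0.32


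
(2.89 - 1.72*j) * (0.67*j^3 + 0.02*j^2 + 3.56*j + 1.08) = -1.1524*j^4 + 1.9019*j^3 - 6.0654*j^2 + 8.4308*j + 3.1212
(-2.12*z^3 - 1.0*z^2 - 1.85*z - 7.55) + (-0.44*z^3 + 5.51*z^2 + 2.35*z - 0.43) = -2.56*z^3 + 4.51*z^2 + 0.5*z - 7.98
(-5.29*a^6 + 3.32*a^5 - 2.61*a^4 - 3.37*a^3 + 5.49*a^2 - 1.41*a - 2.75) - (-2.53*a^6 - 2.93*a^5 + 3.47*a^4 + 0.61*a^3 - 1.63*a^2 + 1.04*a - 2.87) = -2.76*a^6 + 6.25*a^5 - 6.08*a^4 - 3.98*a^3 + 7.12*a^2 - 2.45*a + 0.12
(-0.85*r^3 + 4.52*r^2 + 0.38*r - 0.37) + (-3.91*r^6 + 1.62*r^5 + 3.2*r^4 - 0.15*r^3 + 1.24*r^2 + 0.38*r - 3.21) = -3.91*r^6 + 1.62*r^5 + 3.2*r^4 - 1.0*r^3 + 5.76*r^2 + 0.76*r - 3.58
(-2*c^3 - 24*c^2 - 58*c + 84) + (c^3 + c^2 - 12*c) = -c^3 - 23*c^2 - 70*c + 84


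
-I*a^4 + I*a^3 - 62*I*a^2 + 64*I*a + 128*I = (a - 2)*(a - 8*I)*(a + 8*I)*(-I*a - I)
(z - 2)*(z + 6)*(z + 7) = z^3 + 11*z^2 + 16*z - 84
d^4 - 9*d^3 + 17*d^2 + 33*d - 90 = (d - 5)*(d - 3)^2*(d + 2)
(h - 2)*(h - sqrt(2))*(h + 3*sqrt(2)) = h^3 - 2*h^2 + 2*sqrt(2)*h^2 - 6*h - 4*sqrt(2)*h + 12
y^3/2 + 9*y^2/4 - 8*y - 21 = (y/2 + 1)*(y - 7/2)*(y + 6)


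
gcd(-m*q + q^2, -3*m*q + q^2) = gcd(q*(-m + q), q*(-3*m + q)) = q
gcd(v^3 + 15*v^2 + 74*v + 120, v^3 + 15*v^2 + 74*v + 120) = v^3 + 15*v^2 + 74*v + 120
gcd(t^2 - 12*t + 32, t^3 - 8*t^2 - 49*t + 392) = t - 8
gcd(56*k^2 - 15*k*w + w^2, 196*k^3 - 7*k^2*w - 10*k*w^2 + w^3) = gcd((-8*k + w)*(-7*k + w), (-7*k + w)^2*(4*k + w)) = -7*k + w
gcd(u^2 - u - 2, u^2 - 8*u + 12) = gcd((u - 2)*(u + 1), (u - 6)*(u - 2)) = u - 2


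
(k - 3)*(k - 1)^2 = k^3 - 5*k^2 + 7*k - 3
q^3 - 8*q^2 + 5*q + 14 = (q - 7)*(q - 2)*(q + 1)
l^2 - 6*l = l*(l - 6)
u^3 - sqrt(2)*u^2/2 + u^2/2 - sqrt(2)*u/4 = u*(u + 1/2)*(u - sqrt(2)/2)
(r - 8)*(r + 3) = r^2 - 5*r - 24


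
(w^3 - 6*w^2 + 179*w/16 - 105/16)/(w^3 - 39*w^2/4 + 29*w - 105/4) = (w - 5/4)/(w - 5)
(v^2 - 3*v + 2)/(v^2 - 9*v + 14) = (v - 1)/(v - 7)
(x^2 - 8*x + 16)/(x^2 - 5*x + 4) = (x - 4)/(x - 1)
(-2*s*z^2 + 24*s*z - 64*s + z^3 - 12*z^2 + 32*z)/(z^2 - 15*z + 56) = (-2*s*z + 8*s + z^2 - 4*z)/(z - 7)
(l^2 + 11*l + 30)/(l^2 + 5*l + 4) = (l^2 + 11*l + 30)/(l^2 + 5*l + 4)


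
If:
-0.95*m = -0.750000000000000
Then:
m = 0.79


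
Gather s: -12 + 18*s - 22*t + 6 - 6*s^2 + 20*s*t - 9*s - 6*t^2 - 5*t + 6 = -6*s^2 + s*(20*t + 9) - 6*t^2 - 27*t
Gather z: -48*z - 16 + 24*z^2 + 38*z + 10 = 24*z^2 - 10*z - 6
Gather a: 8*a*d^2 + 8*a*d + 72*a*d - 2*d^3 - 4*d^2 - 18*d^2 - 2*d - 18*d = a*(8*d^2 + 80*d) - 2*d^3 - 22*d^2 - 20*d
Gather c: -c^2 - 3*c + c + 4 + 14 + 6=-c^2 - 2*c + 24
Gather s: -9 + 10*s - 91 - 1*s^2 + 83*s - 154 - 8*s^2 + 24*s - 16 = -9*s^2 + 117*s - 270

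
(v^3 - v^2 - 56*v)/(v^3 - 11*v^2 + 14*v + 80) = v*(v + 7)/(v^2 - 3*v - 10)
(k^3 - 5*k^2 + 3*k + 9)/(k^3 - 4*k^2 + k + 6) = (k - 3)/(k - 2)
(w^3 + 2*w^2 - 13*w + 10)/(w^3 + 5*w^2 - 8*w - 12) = (w^2 + 4*w - 5)/(w^2 + 7*w + 6)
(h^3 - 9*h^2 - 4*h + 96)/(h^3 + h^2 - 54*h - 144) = (h - 4)/(h + 6)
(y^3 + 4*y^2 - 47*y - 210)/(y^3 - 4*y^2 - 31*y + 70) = (y + 6)/(y - 2)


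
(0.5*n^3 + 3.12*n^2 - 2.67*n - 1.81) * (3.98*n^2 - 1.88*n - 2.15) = 1.99*n^5 + 11.4776*n^4 - 17.5672*n^3 - 8.8922*n^2 + 9.1433*n + 3.8915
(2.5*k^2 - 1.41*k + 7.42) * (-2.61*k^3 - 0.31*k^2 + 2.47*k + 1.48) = -6.525*k^5 + 2.9051*k^4 - 12.7541*k^3 - 2.0829*k^2 + 16.2406*k + 10.9816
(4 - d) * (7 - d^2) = d^3 - 4*d^2 - 7*d + 28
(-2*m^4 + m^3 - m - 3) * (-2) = 4*m^4 - 2*m^3 + 2*m + 6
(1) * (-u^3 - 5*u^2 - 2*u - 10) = -u^3 - 5*u^2 - 2*u - 10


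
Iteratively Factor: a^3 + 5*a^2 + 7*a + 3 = (a + 1)*(a^2 + 4*a + 3) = (a + 1)*(a + 3)*(a + 1)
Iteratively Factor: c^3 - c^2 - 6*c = (c)*(c^2 - c - 6) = c*(c + 2)*(c - 3)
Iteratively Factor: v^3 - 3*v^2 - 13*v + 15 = (v + 3)*(v^2 - 6*v + 5) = (v - 1)*(v + 3)*(v - 5)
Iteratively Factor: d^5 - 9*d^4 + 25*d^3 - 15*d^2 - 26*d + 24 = (d - 4)*(d^4 - 5*d^3 + 5*d^2 + 5*d - 6) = (d - 4)*(d - 3)*(d^3 - 2*d^2 - d + 2) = (d - 4)*(d - 3)*(d + 1)*(d^2 - 3*d + 2) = (d - 4)*(d - 3)*(d - 2)*(d + 1)*(d - 1)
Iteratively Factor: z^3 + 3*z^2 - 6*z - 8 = (z + 1)*(z^2 + 2*z - 8) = (z + 1)*(z + 4)*(z - 2)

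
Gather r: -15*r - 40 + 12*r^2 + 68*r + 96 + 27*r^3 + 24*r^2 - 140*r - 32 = 27*r^3 + 36*r^2 - 87*r + 24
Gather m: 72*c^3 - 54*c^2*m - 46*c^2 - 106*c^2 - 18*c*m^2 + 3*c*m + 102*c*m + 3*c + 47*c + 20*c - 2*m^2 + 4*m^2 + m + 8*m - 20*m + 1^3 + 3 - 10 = 72*c^3 - 152*c^2 + 70*c + m^2*(2 - 18*c) + m*(-54*c^2 + 105*c - 11) - 6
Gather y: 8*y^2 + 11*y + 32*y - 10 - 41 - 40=8*y^2 + 43*y - 91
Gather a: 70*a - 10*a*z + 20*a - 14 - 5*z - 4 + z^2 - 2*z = a*(90 - 10*z) + z^2 - 7*z - 18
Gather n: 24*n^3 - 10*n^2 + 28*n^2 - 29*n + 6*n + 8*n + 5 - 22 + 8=24*n^3 + 18*n^2 - 15*n - 9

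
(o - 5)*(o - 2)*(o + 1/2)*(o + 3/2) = o^4 - 5*o^3 - 13*o^2/4 + 59*o/4 + 15/2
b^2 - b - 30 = (b - 6)*(b + 5)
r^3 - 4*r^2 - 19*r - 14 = (r - 7)*(r + 1)*(r + 2)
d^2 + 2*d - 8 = (d - 2)*(d + 4)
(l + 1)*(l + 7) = l^2 + 8*l + 7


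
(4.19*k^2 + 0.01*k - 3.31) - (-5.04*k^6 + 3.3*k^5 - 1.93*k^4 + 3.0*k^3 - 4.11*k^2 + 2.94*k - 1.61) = 5.04*k^6 - 3.3*k^5 + 1.93*k^4 - 3.0*k^3 + 8.3*k^2 - 2.93*k - 1.7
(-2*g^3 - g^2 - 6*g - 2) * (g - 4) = -2*g^4 + 7*g^3 - 2*g^2 + 22*g + 8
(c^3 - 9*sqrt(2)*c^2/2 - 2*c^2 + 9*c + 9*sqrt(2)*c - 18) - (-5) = c^3 - 9*sqrt(2)*c^2/2 - 2*c^2 + 9*c + 9*sqrt(2)*c - 13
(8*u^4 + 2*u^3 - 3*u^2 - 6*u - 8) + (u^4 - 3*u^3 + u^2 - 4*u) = 9*u^4 - u^3 - 2*u^2 - 10*u - 8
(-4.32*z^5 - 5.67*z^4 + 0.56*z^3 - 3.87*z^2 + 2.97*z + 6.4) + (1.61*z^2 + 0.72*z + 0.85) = -4.32*z^5 - 5.67*z^4 + 0.56*z^3 - 2.26*z^2 + 3.69*z + 7.25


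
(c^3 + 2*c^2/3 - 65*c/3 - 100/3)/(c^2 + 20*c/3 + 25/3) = (c^2 - c - 20)/(c + 5)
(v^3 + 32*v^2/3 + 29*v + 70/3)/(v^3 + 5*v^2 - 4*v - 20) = (3*v^2 + 26*v + 35)/(3*(v^2 + 3*v - 10))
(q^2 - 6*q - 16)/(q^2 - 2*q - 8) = (q - 8)/(q - 4)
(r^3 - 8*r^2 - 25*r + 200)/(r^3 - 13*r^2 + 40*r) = (r + 5)/r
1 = 1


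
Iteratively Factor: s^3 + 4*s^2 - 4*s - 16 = (s + 4)*(s^2 - 4) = (s - 2)*(s + 4)*(s + 2)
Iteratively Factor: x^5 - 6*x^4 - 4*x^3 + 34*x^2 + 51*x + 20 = (x + 1)*(x^4 - 7*x^3 + 3*x^2 + 31*x + 20) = (x - 4)*(x + 1)*(x^3 - 3*x^2 - 9*x - 5) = (x - 4)*(x + 1)^2*(x^2 - 4*x - 5) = (x - 5)*(x - 4)*(x + 1)^2*(x + 1)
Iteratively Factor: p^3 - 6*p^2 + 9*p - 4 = (p - 4)*(p^2 - 2*p + 1) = (p - 4)*(p - 1)*(p - 1)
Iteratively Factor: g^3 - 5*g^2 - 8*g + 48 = (g + 3)*(g^2 - 8*g + 16) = (g - 4)*(g + 3)*(g - 4)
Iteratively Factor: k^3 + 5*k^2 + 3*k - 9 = (k - 1)*(k^2 + 6*k + 9) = (k - 1)*(k + 3)*(k + 3)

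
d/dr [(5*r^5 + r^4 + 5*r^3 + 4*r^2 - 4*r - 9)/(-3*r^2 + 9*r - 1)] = (-45*r^6 + 174*r^5 - 13*r^4 + 86*r^3 + 9*r^2 - 62*r + 85)/(9*r^4 - 54*r^3 + 87*r^2 - 18*r + 1)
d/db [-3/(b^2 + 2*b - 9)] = 6*(b + 1)/(b^2 + 2*b - 9)^2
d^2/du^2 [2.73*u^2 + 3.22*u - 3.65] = 5.46000000000000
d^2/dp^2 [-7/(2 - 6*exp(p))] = 21*(3*exp(p) + 1)*exp(p)/(2*(3*exp(p) - 1)^3)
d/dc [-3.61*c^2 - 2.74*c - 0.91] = -7.22*c - 2.74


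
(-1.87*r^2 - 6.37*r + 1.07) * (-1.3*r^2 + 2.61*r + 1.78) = 2.431*r^4 + 3.4003*r^3 - 21.3453*r^2 - 8.5459*r + 1.9046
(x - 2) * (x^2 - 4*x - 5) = x^3 - 6*x^2 + 3*x + 10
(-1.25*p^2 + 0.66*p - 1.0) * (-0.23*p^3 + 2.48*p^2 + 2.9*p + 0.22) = 0.2875*p^5 - 3.2518*p^4 - 1.7582*p^3 - 0.841*p^2 - 2.7548*p - 0.22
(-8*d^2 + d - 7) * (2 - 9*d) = 72*d^3 - 25*d^2 + 65*d - 14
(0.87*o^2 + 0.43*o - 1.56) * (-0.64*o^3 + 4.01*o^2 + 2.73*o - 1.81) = -0.5568*o^5 + 3.2135*o^4 + 5.0978*o^3 - 6.6564*o^2 - 5.0371*o + 2.8236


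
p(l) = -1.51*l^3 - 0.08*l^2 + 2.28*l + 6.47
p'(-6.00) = -159.84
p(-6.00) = 316.07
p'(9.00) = -366.09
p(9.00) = -1080.28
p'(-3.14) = -41.88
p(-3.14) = 45.27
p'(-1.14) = -3.42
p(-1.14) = 6.00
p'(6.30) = -178.52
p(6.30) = -359.91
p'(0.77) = -0.53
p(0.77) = 7.49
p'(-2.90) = -35.35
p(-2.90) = 36.01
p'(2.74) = -32.17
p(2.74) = -18.95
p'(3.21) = -44.91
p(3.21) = -36.98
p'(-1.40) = -6.37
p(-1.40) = 7.26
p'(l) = -4.53*l^2 - 0.16*l + 2.28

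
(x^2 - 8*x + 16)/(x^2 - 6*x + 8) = (x - 4)/(x - 2)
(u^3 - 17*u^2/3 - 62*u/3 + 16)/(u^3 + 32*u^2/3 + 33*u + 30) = (3*u^2 - 26*u + 16)/(3*u^2 + 23*u + 30)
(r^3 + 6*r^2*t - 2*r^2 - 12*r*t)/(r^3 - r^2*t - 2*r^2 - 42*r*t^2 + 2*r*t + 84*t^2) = r/(r - 7*t)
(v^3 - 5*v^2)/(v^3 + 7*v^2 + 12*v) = v*(v - 5)/(v^2 + 7*v + 12)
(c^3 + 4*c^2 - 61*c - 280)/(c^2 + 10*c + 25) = (c^2 - c - 56)/(c + 5)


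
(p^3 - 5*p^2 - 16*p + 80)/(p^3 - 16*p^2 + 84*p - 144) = (p^2 - p - 20)/(p^2 - 12*p + 36)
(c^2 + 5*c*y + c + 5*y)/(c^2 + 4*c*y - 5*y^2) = (-c - 1)/(-c + y)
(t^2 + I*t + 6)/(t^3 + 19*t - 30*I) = (t + 3*I)/(t^2 + 2*I*t + 15)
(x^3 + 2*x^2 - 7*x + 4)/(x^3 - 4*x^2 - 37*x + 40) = (x^2 + 3*x - 4)/(x^2 - 3*x - 40)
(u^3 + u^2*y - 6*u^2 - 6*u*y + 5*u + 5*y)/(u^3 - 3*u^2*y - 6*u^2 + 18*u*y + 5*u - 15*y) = (-u - y)/(-u + 3*y)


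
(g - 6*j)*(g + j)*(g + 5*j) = g^3 - 31*g*j^2 - 30*j^3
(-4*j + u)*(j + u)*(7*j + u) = -28*j^3 - 25*j^2*u + 4*j*u^2 + u^3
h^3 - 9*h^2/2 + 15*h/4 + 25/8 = (h - 5/2)^2*(h + 1/2)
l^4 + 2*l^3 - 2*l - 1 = (l - 1)*(l + 1)^3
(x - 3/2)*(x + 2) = x^2 + x/2 - 3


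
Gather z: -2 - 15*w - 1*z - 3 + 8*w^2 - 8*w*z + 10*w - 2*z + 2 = 8*w^2 - 5*w + z*(-8*w - 3) - 3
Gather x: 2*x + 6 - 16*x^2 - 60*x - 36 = -16*x^2 - 58*x - 30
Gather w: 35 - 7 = 28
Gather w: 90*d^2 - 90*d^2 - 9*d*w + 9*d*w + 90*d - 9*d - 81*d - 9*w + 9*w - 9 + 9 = 0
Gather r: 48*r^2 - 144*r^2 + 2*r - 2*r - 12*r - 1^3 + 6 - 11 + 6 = -96*r^2 - 12*r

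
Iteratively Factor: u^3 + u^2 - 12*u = (u - 3)*(u^2 + 4*u) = (u - 3)*(u + 4)*(u)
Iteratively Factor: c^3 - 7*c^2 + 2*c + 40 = (c - 5)*(c^2 - 2*c - 8) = (c - 5)*(c - 4)*(c + 2)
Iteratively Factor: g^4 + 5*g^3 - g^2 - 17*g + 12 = (g - 1)*(g^3 + 6*g^2 + 5*g - 12) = (g - 1)^2*(g^2 + 7*g + 12) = (g - 1)^2*(g + 3)*(g + 4)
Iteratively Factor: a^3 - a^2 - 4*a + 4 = (a - 1)*(a^2 - 4) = (a - 2)*(a - 1)*(a + 2)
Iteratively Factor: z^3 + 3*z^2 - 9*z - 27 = (z + 3)*(z^2 - 9) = (z + 3)^2*(z - 3)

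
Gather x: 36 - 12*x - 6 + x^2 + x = x^2 - 11*x + 30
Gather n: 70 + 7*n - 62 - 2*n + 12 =5*n + 20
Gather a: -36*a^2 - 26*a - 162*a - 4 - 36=-36*a^2 - 188*a - 40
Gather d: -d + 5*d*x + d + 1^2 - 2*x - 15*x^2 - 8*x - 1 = 5*d*x - 15*x^2 - 10*x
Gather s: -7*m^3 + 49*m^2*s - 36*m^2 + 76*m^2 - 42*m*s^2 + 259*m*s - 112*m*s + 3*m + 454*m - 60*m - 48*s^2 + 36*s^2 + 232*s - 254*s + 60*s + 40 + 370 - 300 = -7*m^3 + 40*m^2 + 397*m + s^2*(-42*m - 12) + s*(49*m^2 + 147*m + 38) + 110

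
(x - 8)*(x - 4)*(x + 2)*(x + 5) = x^4 - 5*x^3 - 42*x^2 + 104*x + 320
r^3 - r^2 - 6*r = r*(r - 3)*(r + 2)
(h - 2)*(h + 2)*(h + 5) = h^3 + 5*h^2 - 4*h - 20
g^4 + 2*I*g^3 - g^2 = g^2*(g + I)^2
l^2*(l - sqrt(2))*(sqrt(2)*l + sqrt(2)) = sqrt(2)*l^4 - 2*l^3 + sqrt(2)*l^3 - 2*l^2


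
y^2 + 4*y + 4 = (y + 2)^2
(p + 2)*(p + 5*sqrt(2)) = p^2 + 2*p + 5*sqrt(2)*p + 10*sqrt(2)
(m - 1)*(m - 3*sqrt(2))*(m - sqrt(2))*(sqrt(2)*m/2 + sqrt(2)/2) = sqrt(2)*m^4/2 - 4*m^3 + 5*sqrt(2)*m^2/2 + 4*m - 3*sqrt(2)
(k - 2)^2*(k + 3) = k^3 - k^2 - 8*k + 12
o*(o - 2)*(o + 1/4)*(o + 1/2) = o^4 - 5*o^3/4 - 11*o^2/8 - o/4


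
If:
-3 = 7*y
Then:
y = -3/7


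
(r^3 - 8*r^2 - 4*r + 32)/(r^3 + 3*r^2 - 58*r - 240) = (r^2 - 4)/(r^2 + 11*r + 30)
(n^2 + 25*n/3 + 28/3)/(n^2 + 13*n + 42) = (n + 4/3)/(n + 6)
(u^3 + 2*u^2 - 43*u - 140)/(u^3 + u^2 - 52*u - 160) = (u - 7)/(u - 8)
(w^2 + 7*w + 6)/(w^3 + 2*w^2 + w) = (w + 6)/(w*(w + 1))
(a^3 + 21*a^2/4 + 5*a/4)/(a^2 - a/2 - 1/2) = a*(4*a^2 + 21*a + 5)/(2*(2*a^2 - a - 1))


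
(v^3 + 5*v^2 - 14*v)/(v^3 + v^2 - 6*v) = (v + 7)/(v + 3)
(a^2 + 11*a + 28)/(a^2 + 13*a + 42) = (a + 4)/(a + 6)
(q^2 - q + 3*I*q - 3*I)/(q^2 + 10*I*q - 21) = (q - 1)/(q + 7*I)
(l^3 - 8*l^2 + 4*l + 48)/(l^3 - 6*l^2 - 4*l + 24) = (l - 4)/(l - 2)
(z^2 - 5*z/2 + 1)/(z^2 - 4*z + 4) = (z - 1/2)/(z - 2)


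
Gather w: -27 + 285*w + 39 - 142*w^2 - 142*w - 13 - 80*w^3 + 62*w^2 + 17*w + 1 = -80*w^3 - 80*w^2 + 160*w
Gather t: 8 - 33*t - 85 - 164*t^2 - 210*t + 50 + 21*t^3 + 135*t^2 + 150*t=21*t^3 - 29*t^2 - 93*t - 27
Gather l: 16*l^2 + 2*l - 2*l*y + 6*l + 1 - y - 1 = 16*l^2 + l*(8 - 2*y) - y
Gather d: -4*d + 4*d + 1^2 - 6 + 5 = 0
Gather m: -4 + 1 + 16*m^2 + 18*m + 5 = 16*m^2 + 18*m + 2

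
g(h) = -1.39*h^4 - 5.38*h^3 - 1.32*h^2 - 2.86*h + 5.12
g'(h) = -5.56*h^3 - 16.14*h^2 - 2.64*h - 2.86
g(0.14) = 4.68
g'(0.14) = -3.56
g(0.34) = 3.76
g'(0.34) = -5.84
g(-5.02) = -215.92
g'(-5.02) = 307.03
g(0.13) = 4.71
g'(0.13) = -3.49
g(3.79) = -604.36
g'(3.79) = -547.39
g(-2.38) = 32.38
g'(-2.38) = -13.04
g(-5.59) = -437.64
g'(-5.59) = 478.76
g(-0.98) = 10.44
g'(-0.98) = -10.54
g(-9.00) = -5273.83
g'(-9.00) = 2766.80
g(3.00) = -273.19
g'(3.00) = -306.16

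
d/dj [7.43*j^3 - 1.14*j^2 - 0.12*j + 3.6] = 22.29*j^2 - 2.28*j - 0.12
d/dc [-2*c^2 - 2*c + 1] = -4*c - 2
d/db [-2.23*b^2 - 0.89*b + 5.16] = -4.46*b - 0.89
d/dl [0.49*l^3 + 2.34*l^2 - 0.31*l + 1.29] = 1.47*l^2 + 4.68*l - 0.31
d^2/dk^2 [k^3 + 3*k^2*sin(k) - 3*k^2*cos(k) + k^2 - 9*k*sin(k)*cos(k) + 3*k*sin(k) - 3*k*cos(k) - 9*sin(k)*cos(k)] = 3*sqrt(2)*k^2*cos(k + pi/4) + 9*k*sin(k) + 18*k*sin(2*k) + 15*k*cos(k) + 6*k + 12*sin(k) - 18*sqrt(2)*cos(2*k + pi/4) + 2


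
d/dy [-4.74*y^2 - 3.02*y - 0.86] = -9.48*y - 3.02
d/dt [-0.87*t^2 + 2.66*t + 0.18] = 2.66 - 1.74*t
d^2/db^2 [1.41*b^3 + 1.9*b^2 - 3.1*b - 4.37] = 8.46*b + 3.8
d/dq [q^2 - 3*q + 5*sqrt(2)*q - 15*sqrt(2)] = 2*q - 3 + 5*sqrt(2)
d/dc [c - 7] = 1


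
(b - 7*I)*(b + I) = b^2 - 6*I*b + 7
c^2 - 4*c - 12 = (c - 6)*(c + 2)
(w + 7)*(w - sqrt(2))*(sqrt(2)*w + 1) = sqrt(2)*w^3 - w^2 + 7*sqrt(2)*w^2 - 7*w - sqrt(2)*w - 7*sqrt(2)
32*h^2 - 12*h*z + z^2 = (-8*h + z)*(-4*h + z)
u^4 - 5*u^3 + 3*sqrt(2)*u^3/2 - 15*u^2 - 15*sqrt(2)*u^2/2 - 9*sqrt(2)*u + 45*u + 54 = (u - 6)*(u + 1)*(u - 3*sqrt(2)/2)*(u + 3*sqrt(2))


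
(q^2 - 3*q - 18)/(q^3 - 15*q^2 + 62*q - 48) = (q + 3)/(q^2 - 9*q + 8)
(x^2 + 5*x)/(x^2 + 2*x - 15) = x/(x - 3)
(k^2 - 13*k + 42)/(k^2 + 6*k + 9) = (k^2 - 13*k + 42)/(k^2 + 6*k + 9)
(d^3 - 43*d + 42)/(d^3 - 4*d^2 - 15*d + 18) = (d + 7)/(d + 3)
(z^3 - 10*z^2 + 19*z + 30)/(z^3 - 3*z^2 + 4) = (z^2 - 11*z + 30)/(z^2 - 4*z + 4)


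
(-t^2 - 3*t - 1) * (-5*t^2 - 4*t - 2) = 5*t^4 + 19*t^3 + 19*t^2 + 10*t + 2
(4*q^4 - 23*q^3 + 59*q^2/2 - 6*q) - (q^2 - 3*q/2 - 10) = 4*q^4 - 23*q^3 + 57*q^2/2 - 9*q/2 + 10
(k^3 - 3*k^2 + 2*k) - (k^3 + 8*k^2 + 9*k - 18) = -11*k^2 - 7*k + 18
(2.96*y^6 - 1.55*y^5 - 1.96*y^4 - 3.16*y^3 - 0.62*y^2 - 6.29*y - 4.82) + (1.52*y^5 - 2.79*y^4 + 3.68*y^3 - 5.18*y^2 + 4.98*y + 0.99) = 2.96*y^6 - 0.03*y^5 - 4.75*y^4 + 0.52*y^3 - 5.8*y^2 - 1.31*y - 3.83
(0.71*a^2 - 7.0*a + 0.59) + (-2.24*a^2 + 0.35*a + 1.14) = -1.53*a^2 - 6.65*a + 1.73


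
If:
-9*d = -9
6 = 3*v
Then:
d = 1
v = 2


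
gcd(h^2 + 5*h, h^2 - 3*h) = h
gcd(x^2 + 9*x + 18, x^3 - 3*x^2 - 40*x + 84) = x + 6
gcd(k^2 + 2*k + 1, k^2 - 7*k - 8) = k + 1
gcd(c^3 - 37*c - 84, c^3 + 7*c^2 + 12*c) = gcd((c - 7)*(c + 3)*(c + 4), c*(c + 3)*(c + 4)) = c^2 + 7*c + 12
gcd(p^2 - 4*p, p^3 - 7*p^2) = p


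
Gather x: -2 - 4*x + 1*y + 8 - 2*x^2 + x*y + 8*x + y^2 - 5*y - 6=-2*x^2 + x*(y + 4) + y^2 - 4*y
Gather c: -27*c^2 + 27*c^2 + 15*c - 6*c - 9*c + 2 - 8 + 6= 0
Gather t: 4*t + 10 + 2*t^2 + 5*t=2*t^2 + 9*t + 10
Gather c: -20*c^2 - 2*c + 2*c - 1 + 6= 5 - 20*c^2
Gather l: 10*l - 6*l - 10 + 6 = 4*l - 4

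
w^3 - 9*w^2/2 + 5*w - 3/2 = (w - 3)*(w - 1)*(w - 1/2)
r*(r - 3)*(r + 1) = r^3 - 2*r^2 - 3*r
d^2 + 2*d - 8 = (d - 2)*(d + 4)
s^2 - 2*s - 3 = (s - 3)*(s + 1)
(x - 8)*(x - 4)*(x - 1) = x^3 - 13*x^2 + 44*x - 32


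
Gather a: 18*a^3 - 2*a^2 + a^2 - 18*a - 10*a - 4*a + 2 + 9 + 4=18*a^3 - a^2 - 32*a + 15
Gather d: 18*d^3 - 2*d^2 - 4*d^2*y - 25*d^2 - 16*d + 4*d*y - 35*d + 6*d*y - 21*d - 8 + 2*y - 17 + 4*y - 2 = 18*d^3 + d^2*(-4*y - 27) + d*(10*y - 72) + 6*y - 27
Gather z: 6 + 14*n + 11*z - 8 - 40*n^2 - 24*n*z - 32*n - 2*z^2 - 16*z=-40*n^2 - 18*n - 2*z^2 + z*(-24*n - 5) - 2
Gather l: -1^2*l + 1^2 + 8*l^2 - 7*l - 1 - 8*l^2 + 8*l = 0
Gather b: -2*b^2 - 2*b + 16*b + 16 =-2*b^2 + 14*b + 16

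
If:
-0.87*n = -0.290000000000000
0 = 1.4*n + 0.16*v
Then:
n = 0.33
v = -2.92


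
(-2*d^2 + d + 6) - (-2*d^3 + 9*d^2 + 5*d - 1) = 2*d^3 - 11*d^2 - 4*d + 7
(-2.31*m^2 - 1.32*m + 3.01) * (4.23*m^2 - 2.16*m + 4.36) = -9.7713*m^4 - 0.594*m^3 + 5.5119*m^2 - 12.2568*m + 13.1236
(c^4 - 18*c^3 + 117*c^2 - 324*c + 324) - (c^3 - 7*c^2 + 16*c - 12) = c^4 - 19*c^3 + 124*c^2 - 340*c + 336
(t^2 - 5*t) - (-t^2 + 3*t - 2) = 2*t^2 - 8*t + 2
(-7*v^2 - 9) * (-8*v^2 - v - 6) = 56*v^4 + 7*v^3 + 114*v^2 + 9*v + 54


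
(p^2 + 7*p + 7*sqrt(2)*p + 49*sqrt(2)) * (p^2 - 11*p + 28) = p^4 - 4*p^3 + 7*sqrt(2)*p^3 - 49*p^2 - 28*sqrt(2)*p^2 - 343*sqrt(2)*p + 196*p + 1372*sqrt(2)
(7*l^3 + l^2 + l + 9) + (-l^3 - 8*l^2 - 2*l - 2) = 6*l^3 - 7*l^2 - l + 7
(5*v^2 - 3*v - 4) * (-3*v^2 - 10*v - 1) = -15*v^4 - 41*v^3 + 37*v^2 + 43*v + 4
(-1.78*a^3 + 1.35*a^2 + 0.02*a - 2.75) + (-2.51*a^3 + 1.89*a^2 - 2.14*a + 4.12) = -4.29*a^3 + 3.24*a^2 - 2.12*a + 1.37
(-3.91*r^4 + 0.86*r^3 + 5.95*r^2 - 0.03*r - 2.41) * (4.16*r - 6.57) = -16.2656*r^5 + 29.2663*r^4 + 19.1018*r^3 - 39.2163*r^2 - 9.8285*r + 15.8337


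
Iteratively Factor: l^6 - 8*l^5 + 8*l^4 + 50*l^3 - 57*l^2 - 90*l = (l + 2)*(l^5 - 10*l^4 + 28*l^3 - 6*l^2 - 45*l) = (l - 3)*(l + 2)*(l^4 - 7*l^3 + 7*l^2 + 15*l) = l*(l - 3)*(l + 2)*(l^3 - 7*l^2 + 7*l + 15) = l*(l - 5)*(l - 3)*(l + 2)*(l^2 - 2*l - 3) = l*(l - 5)*(l - 3)*(l + 1)*(l + 2)*(l - 3)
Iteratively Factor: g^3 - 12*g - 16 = (g + 2)*(g^2 - 2*g - 8) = (g - 4)*(g + 2)*(g + 2)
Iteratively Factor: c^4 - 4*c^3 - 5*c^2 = (c - 5)*(c^3 + c^2) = c*(c - 5)*(c^2 + c) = c^2*(c - 5)*(c + 1)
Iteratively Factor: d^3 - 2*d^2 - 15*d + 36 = (d - 3)*(d^2 + d - 12) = (d - 3)^2*(d + 4)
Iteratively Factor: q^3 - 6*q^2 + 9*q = (q)*(q^2 - 6*q + 9) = q*(q - 3)*(q - 3)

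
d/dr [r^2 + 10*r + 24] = 2*r + 10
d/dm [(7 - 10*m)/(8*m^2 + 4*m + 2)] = 4*(5*m^2 - 7*m - 3)/(16*m^4 + 16*m^3 + 12*m^2 + 4*m + 1)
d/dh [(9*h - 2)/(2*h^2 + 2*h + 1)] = (-18*h^2 + 8*h + 13)/(4*h^4 + 8*h^3 + 8*h^2 + 4*h + 1)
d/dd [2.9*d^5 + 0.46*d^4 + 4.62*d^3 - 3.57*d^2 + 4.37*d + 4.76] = 14.5*d^4 + 1.84*d^3 + 13.86*d^2 - 7.14*d + 4.37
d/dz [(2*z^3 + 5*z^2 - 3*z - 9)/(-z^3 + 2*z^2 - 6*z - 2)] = (9*z^4 - 30*z^3 - 63*z^2 + 16*z - 48)/(z^6 - 4*z^5 + 16*z^4 - 20*z^3 + 28*z^2 + 24*z + 4)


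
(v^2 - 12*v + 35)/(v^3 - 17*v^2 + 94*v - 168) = (v - 5)/(v^2 - 10*v + 24)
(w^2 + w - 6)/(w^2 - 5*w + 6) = (w + 3)/(w - 3)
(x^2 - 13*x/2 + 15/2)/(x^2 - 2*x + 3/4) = 2*(x - 5)/(2*x - 1)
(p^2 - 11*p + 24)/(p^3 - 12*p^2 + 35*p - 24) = 1/(p - 1)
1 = 1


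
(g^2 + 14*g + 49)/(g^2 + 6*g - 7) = (g + 7)/(g - 1)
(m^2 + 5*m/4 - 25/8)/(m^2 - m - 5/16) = 2*(2*m + 5)/(4*m + 1)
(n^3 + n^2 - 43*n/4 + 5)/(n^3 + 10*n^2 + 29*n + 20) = (n^2 - 3*n + 5/4)/(n^2 + 6*n + 5)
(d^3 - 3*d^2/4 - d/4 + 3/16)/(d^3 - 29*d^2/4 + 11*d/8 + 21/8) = (d - 1/2)/(d - 7)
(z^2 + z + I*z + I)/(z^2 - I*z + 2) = (z + 1)/(z - 2*I)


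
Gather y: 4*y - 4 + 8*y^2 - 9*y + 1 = 8*y^2 - 5*y - 3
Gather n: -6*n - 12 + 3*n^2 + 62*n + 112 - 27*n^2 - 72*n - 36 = -24*n^2 - 16*n + 64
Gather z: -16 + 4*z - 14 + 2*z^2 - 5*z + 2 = 2*z^2 - z - 28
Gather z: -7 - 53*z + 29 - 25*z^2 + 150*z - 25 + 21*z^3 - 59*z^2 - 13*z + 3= 21*z^3 - 84*z^2 + 84*z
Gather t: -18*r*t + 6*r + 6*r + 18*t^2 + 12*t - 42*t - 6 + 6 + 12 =12*r + 18*t^2 + t*(-18*r - 30) + 12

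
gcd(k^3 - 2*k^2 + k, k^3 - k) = k^2 - k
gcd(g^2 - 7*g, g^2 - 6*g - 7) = g - 7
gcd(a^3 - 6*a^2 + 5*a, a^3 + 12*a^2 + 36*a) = a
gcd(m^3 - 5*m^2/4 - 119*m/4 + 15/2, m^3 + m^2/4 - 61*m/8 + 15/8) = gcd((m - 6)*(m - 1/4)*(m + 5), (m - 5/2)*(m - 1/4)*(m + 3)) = m - 1/4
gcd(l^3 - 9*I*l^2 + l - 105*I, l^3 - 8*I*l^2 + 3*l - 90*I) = l^2 - 2*I*l + 15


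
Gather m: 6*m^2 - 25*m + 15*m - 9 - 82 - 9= 6*m^2 - 10*m - 100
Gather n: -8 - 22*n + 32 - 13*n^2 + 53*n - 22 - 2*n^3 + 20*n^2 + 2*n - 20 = -2*n^3 + 7*n^2 + 33*n - 18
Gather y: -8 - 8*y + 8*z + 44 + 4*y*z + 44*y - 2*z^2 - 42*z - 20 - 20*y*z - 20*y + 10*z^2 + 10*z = y*(16 - 16*z) + 8*z^2 - 24*z + 16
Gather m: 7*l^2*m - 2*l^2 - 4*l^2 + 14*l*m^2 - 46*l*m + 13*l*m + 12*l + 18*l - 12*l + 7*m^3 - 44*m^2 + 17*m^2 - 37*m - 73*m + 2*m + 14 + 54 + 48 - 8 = -6*l^2 + 18*l + 7*m^3 + m^2*(14*l - 27) + m*(7*l^2 - 33*l - 108) + 108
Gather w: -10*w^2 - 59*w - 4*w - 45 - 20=-10*w^2 - 63*w - 65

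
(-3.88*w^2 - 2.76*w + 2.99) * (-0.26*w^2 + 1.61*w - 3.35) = 1.0088*w^4 - 5.5292*w^3 + 7.777*w^2 + 14.0599*w - 10.0165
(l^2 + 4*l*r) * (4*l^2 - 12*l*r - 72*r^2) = 4*l^4 + 4*l^3*r - 120*l^2*r^2 - 288*l*r^3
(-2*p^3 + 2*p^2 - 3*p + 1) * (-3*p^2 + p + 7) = 6*p^5 - 8*p^4 - 3*p^3 + 8*p^2 - 20*p + 7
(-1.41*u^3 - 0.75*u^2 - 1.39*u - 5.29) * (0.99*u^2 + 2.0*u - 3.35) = -1.3959*u^5 - 3.5625*u^4 + 1.8474*u^3 - 5.5046*u^2 - 5.9235*u + 17.7215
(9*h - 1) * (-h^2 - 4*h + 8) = -9*h^3 - 35*h^2 + 76*h - 8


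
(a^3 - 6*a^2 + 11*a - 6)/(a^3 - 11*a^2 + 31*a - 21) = (a - 2)/(a - 7)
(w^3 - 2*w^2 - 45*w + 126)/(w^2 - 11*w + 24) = (w^2 + w - 42)/(w - 8)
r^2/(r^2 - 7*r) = r/(r - 7)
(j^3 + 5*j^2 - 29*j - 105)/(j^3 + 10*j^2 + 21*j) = (j - 5)/j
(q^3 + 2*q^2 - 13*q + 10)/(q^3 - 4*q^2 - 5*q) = (-q^3 - 2*q^2 + 13*q - 10)/(q*(-q^2 + 4*q + 5))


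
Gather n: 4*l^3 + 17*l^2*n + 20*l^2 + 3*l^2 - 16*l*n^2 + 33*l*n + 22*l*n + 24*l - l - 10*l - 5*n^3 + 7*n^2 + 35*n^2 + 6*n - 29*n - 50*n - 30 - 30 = 4*l^3 + 23*l^2 + 13*l - 5*n^3 + n^2*(42 - 16*l) + n*(17*l^2 + 55*l - 73) - 60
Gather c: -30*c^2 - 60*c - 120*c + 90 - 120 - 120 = -30*c^2 - 180*c - 150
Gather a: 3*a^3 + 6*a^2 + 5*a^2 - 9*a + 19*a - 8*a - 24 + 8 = 3*a^3 + 11*a^2 + 2*a - 16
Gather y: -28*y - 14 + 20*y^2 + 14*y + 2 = 20*y^2 - 14*y - 12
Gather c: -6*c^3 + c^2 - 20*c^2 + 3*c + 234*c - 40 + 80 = -6*c^3 - 19*c^2 + 237*c + 40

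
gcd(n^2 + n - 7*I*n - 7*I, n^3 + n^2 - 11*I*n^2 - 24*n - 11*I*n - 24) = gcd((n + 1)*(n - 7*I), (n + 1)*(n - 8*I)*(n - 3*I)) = n + 1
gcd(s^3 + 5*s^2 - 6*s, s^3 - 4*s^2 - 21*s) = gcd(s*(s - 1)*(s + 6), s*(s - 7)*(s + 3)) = s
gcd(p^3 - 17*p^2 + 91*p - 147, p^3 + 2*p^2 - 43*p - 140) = p - 7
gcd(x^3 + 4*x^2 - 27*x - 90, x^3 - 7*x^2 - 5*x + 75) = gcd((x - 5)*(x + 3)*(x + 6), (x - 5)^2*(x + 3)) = x^2 - 2*x - 15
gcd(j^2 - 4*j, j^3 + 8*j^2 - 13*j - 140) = j - 4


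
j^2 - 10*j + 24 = (j - 6)*(j - 4)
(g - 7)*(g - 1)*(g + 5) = g^3 - 3*g^2 - 33*g + 35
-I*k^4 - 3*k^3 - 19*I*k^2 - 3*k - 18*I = (k - 6*I)*(k - I)*(k + 3*I)*(-I*k + 1)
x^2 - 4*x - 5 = (x - 5)*(x + 1)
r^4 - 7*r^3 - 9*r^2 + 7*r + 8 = (r - 8)*(r - 1)*(r + 1)^2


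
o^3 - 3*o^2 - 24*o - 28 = (o - 7)*(o + 2)^2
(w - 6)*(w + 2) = w^2 - 4*w - 12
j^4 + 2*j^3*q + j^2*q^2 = j^2*(j + q)^2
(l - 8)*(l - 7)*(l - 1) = l^3 - 16*l^2 + 71*l - 56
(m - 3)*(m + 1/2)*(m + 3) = m^3 + m^2/2 - 9*m - 9/2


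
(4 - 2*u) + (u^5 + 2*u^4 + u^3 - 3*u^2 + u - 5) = u^5 + 2*u^4 + u^3 - 3*u^2 - u - 1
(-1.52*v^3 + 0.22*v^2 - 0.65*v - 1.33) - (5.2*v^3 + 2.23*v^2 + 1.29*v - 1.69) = -6.72*v^3 - 2.01*v^2 - 1.94*v + 0.36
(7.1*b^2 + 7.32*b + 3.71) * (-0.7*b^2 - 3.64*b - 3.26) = -4.97*b^4 - 30.968*b^3 - 52.3878*b^2 - 37.3676*b - 12.0946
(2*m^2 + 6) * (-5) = -10*m^2 - 30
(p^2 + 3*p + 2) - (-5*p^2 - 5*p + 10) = 6*p^2 + 8*p - 8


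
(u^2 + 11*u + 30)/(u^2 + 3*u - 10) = (u + 6)/(u - 2)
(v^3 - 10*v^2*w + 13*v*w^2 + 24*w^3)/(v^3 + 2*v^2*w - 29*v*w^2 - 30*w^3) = (v^2 - 11*v*w + 24*w^2)/(v^2 + v*w - 30*w^2)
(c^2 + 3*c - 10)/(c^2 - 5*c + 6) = (c + 5)/(c - 3)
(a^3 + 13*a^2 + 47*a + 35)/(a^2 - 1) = (a^2 + 12*a + 35)/(a - 1)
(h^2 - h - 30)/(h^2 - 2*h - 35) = (h - 6)/(h - 7)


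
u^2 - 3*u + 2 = (u - 2)*(u - 1)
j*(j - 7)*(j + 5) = j^3 - 2*j^2 - 35*j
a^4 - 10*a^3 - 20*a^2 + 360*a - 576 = (a - 8)*(a - 6)*(a - 2)*(a + 6)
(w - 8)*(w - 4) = w^2 - 12*w + 32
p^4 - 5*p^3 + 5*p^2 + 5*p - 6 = (p - 3)*(p - 2)*(p - 1)*(p + 1)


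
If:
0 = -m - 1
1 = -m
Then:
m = -1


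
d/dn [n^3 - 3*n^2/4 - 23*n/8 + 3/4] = 3*n^2 - 3*n/2 - 23/8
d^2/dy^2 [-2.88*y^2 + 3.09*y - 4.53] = -5.76000000000000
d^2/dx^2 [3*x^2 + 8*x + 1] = 6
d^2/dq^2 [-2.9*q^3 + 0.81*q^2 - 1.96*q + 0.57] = 1.62 - 17.4*q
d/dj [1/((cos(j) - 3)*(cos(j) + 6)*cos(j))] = 3*(sin(j) - 6*sin(j)/cos(j)^2 + 2*tan(j))/((cos(j) - 3)^2*(cos(j) + 6)^2)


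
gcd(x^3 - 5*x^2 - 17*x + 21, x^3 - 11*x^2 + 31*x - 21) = x^2 - 8*x + 7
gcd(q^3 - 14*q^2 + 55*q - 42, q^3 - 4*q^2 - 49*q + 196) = q - 7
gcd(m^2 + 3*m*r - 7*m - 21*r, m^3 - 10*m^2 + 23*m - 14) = m - 7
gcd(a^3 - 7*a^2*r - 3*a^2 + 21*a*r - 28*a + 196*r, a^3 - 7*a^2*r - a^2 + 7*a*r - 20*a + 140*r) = -a^2 + 7*a*r - 4*a + 28*r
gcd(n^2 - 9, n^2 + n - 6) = n + 3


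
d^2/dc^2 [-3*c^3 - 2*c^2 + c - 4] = -18*c - 4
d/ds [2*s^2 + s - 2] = 4*s + 1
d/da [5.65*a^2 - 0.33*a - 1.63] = 11.3*a - 0.33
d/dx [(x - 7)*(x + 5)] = 2*x - 2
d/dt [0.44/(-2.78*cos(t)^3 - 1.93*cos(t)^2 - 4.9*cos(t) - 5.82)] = (3.6696*sin(t)^2 - 1.6984*cos(t) - 5.8256)*sin(t)/(2.78*cos(t)^3 + 1.93*cos(t)^2 + 4.9*cos(t) + 5.82)^2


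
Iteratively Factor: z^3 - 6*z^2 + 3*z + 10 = (z + 1)*(z^2 - 7*z + 10) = (z - 2)*(z + 1)*(z - 5)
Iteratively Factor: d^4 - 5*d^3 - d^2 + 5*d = (d)*(d^3 - 5*d^2 - d + 5) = d*(d - 5)*(d^2 - 1) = d*(d - 5)*(d + 1)*(d - 1)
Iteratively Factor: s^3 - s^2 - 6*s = (s)*(s^2 - s - 6) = s*(s - 3)*(s + 2)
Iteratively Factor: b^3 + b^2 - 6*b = (b + 3)*(b^2 - 2*b) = b*(b + 3)*(b - 2)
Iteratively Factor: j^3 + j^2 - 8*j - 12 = (j - 3)*(j^2 + 4*j + 4) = (j - 3)*(j + 2)*(j + 2)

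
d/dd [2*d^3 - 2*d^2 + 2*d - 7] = 6*d^2 - 4*d + 2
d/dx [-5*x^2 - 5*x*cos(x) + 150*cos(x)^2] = 5*x*sin(x) - 10*x - 150*sin(2*x) - 5*cos(x)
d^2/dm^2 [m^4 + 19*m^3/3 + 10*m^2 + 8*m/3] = 12*m^2 + 38*m + 20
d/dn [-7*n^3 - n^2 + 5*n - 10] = -21*n^2 - 2*n + 5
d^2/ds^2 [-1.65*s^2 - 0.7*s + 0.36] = -3.30000000000000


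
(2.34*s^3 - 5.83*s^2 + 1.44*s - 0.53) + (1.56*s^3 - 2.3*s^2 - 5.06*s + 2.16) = 3.9*s^3 - 8.13*s^2 - 3.62*s + 1.63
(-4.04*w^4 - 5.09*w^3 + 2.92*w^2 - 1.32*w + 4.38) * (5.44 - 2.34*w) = 9.4536*w^5 - 10.067*w^4 - 34.5224*w^3 + 18.9736*w^2 - 17.43*w + 23.8272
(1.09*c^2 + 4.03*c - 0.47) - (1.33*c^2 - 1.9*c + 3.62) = -0.24*c^2 + 5.93*c - 4.09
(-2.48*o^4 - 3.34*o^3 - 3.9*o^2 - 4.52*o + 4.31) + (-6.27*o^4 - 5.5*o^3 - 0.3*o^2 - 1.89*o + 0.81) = -8.75*o^4 - 8.84*o^3 - 4.2*o^2 - 6.41*o + 5.12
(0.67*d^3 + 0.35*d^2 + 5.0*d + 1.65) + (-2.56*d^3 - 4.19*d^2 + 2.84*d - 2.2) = -1.89*d^3 - 3.84*d^2 + 7.84*d - 0.55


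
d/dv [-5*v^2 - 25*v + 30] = -10*v - 25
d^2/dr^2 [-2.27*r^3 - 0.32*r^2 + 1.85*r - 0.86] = -13.62*r - 0.64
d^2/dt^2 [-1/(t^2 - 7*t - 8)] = 2*(-t^2 + 7*t + (2*t - 7)^2 + 8)/(-t^2 + 7*t + 8)^3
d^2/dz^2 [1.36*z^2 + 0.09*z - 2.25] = 2.72000000000000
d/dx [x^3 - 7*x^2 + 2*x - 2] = 3*x^2 - 14*x + 2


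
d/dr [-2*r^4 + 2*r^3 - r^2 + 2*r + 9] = -8*r^3 + 6*r^2 - 2*r + 2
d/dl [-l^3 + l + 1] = 1 - 3*l^2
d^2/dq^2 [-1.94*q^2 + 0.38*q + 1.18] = -3.88000000000000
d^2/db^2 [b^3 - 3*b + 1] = 6*b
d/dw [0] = 0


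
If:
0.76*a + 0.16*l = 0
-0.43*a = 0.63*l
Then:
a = 0.00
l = 0.00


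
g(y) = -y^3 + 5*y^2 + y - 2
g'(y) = -3*y^2 + 10*y + 1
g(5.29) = -4.83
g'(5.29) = -30.05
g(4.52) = 12.33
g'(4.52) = -15.09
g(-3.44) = 94.44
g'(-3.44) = -68.90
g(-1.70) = 15.66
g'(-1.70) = -24.67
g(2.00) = 12.00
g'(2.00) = 9.00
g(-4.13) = 149.60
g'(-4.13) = -91.47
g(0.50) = -0.38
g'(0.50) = 5.25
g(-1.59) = 13.07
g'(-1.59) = -22.48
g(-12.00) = 2434.00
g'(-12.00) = -551.00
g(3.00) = 19.00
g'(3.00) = 4.00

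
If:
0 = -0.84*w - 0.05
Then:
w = -0.06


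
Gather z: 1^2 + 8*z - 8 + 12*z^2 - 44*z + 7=12*z^2 - 36*z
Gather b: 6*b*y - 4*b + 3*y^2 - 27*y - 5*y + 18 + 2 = b*(6*y - 4) + 3*y^2 - 32*y + 20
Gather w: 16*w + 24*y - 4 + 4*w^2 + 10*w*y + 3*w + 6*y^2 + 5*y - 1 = 4*w^2 + w*(10*y + 19) + 6*y^2 + 29*y - 5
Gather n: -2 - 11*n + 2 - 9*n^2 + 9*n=-9*n^2 - 2*n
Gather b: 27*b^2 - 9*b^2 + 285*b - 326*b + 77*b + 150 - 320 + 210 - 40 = 18*b^2 + 36*b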